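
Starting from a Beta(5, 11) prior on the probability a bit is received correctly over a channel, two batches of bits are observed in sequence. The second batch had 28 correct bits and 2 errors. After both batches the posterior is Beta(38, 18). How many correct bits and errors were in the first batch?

5 correct bits and 5 errors

Sequential conjugate updates are equivalent to a single update on the pooled data, so total successes = posterior α − prior α and total failures = posterior β − prior β.
Total across both batches: 38−5=33 correct bits, 18−11=7 errors.
Subtract the second batch: 33−28=5 correct bits and 7−2=5 errors.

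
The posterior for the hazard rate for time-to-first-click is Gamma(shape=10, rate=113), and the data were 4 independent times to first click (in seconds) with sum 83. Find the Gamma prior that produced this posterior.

For an exponential likelihood with a Gamma(α, β) prior on the rate, n observations with total T give posterior Gamma(α+n, β+T).
So α = 10 − 4 = 6 and β = 113 − 83 = 30.

Gamma(shape=6, rate=30)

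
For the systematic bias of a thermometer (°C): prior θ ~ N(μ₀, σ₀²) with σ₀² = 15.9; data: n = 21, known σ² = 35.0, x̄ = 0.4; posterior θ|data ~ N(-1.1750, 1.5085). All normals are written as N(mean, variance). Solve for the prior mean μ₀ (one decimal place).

μ₀ = -16.2

With known observation variance, the Normal–Normal posterior has precision τ_n = τ₀ + n/σ² and mean μ_n = (τ₀μ₀ + (n/σ²)x̄)/τ_n.
Here τ₀ = 1/15.9 = 0.062893 and τ_data = 21/35.0 = 0.600000, so τ_n = 0.662893.
Rearranging for μ₀: μ₀ = (μ_n·τ_n − τ_data·x̄)/τ₀ = (-1.1750·0.662893 − 0.600000·0.4) / 0.062893 = -1.018899/0.062893 ≈ -16.2.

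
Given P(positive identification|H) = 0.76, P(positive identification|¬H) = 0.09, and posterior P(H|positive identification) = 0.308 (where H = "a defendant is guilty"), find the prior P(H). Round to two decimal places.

P(H) = 0.05

Bayes' rule in odds form gives O(H|E) = O(H)·[P(E|H)/P(E|¬H)], hence O(H) = O(H|E)/LR.
Posterior odds = 0.308/(1−0.308) = 0.4451. LR = 0.76/0.09 = 8.4444.
Prior odds = 0.4451/8.4444 = 0.0527, so P(H) = 0.0527/(1+0.0527) ≈ 0.05.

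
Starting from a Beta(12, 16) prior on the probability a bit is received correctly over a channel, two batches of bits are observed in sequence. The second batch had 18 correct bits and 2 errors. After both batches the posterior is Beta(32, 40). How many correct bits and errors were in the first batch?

2 correct bits and 22 errors

Sequential conjugate updates are equivalent to a single update on the pooled data, so total successes = posterior α − prior α and total failures = posterior β − prior β.
Total across both batches: 32−12=20 correct bits, 40−16=24 errors.
Subtract the second batch: 20−18=2 correct bits and 24−2=22 errors.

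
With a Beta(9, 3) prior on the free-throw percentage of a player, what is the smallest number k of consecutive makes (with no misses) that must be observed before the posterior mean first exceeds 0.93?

After k makes and 0 misses the posterior is Beta(9+k, 3), with mean (9+k)/(9+3+k).
Set (9+k)/(12+k) > 0.93 and solve: k > (0.93·12 − 9)/(1 − 0.93) = 30.857.
The smallest integer exceeding 30.857 is 31.

k = 31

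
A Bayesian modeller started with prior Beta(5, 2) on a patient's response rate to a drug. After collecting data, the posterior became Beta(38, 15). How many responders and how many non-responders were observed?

33 responders and 13 non-responders

Beta is conjugate to the binomial likelihood: posterior = Beta(a+s, b+f).
Match parameters: s=38−5=33, f=15−2=13.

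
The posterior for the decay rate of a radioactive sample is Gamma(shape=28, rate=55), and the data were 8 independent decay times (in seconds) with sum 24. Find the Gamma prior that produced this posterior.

Gamma(shape=20, rate=31)

For an exponential likelihood with a Gamma(α, β) prior on the rate, n observations with total T give posterior Gamma(α+n, β+T).
So α = 28 − 8 = 20 and β = 55 − 24 = 31.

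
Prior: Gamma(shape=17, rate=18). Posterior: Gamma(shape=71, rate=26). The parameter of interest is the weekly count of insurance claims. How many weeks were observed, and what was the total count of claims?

n = 8 weeks with total 54 claims

Gamma–Poisson conjugacy: posterior shape = α + Σxᵢ, posterior rate = β + n.
Matching: Σxᵢ = 71 − 17 = 54 and n = 26 − 18 = 8.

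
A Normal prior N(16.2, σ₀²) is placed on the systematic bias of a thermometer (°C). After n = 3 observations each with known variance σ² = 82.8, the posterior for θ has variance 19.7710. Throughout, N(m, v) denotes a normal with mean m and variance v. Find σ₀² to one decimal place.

σ₀² = 69.7

Posterior precision equals prior precision plus data precision: 1/σ_n² = 1/σ₀² + n/σ².
So 1/σ₀² = 1/19.7710 − 3/82.8 = 0.050579 − 0.036232 = 0.014347.
Hence σ₀² = 1/0.014347 ≈ 69.7.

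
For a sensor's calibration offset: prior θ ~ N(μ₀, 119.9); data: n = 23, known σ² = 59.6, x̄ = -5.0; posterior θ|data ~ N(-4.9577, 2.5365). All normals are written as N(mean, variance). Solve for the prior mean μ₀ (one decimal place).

μ₀ = -3.0

The posterior mean is a precision-weighted average: μ_n = (τ₀μ₀ + τ_data·x̄)/(τ₀+τ_data), with τ₀=1/σ₀² and τ_data=n/σ².
Here τ₀ = 1/119.9 = 0.008340 and τ_data = 23/59.6 = 0.385906, so τ_n = 0.394246.
Rearranging for μ₀: μ₀ = (μ_n·τ_n − τ_data·x̄)/τ₀ = (-4.9577·0.394246 − 0.385906·-5.0) / 0.008340 = -0.025023/0.008340 ≈ -3.0.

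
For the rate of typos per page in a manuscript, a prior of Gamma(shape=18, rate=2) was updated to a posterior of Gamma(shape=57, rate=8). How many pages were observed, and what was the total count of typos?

n = 6 pages with total 39 typos

Gamma–Poisson conjugacy: posterior shape = α + Σxᵢ, posterior rate = β + n.
Matching: Σxᵢ = 57 − 18 = 39 and n = 8 − 2 = 6.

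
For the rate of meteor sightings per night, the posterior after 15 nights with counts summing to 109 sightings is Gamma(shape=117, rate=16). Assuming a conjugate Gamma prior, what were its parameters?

A Gamma(α, β) prior (rate parametrization) on a Poisson rate with n observations summing to S gives posterior Gamma(α+S, β+n).
So α = 117 − 109 = 8 and β = 16 − 15 = 1.

Gamma(shape=8, rate=1)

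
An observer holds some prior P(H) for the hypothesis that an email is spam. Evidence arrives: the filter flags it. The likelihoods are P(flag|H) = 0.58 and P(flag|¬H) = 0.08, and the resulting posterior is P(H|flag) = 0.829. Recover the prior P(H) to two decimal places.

P(H) = 0.40

In odds form, posterior odds = prior odds × likelihood ratio, so prior odds = posterior odds ÷ LR.
Posterior odds = 0.829/(1−0.829) = 4.8480. LR = 0.58/0.08 = 7.2500.
Prior odds = 4.8480/7.2500 = 0.6687, so P(H) = 0.6687/(1+0.6687) ≈ 0.40.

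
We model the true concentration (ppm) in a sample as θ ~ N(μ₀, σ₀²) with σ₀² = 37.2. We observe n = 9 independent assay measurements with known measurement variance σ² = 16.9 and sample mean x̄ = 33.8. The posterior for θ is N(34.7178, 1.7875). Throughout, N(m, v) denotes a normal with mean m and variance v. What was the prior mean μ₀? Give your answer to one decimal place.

μ₀ = 52.9

With known observation variance, the Normal–Normal posterior has precision τ_n = τ₀ + n/σ² and mean μ_n = (τ₀μ₀ + (n/σ²)x̄)/τ_n.
Here τ₀ = 1/37.2 = 0.026882 and τ_data = 9/16.9 = 0.532544, so τ_n = 0.559426.
Rearranging for μ₀: μ₀ = (μ_n·τ_n − τ_data·x̄)/τ₀ = (34.7178·0.559426 − 0.532544·33.8) / 0.026882 = 1.422053/0.026882 ≈ 52.9.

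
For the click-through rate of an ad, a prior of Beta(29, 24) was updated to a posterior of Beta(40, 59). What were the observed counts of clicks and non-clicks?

11 clicks and 35 non-clicks

Under Beta–binomial conjugacy the posterior parameters are (α+s, β+f).
So s = 40 − 29 = 11 and f = 59 − 24 = 35.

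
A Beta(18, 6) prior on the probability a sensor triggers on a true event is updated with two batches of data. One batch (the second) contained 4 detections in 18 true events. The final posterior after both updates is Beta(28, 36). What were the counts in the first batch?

Because Beta–binomial updating is additive in the counts, the combined data contributed (α_post−α_prior, β_post−β_prior) successes and failures.
Total across both batches: 28−18=10 detections, 36−6=30 misses.
Subtract the second batch: 10−4=6 detections and 30−14=16 misses.

6 detections and 16 misses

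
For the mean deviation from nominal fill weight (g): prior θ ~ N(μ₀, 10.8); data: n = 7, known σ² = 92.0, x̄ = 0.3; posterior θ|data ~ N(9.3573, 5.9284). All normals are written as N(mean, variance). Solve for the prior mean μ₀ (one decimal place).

With known observation variance, the Normal–Normal posterior has precision τ_n = τ₀ + n/σ² and mean μ_n = (τ₀μ₀ + (n/σ²)x̄)/τ_n.
Here τ₀ = 1/10.8 = 0.092593 and τ_data = 7/92.0 = 0.076087, so τ_n = 0.168680.
Rearranging for μ₀: μ₀ = (μ_n·τ_n − τ_data·x̄)/τ₀ = (9.3573·0.168680 − 0.076087·0.3) / 0.092593 = 1.555563/0.092593 ≈ 16.8.

μ₀ = 16.8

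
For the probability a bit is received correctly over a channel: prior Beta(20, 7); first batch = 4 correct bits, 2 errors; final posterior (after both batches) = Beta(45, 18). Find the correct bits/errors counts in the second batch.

Sequential conjugate updates are equivalent to a single update on the pooled data, so total successes = posterior α − prior α and total failures = posterior β − prior β.
Total across both batches: 45−20=25 correct bits, 18−7=11 errors.
Subtract the first batch: 25−4=21 correct bits and 11−2=9 errors.

21 correct bits and 9 errors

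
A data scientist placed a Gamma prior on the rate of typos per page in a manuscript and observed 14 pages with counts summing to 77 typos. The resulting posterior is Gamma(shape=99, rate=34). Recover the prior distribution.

Gamma(shape=22, rate=20)

Gamma–Poisson conjugacy: posterior shape = α + Σxᵢ, posterior rate = β + n.
So α = 99 − 77 = 22 and β = 34 − 14 = 20.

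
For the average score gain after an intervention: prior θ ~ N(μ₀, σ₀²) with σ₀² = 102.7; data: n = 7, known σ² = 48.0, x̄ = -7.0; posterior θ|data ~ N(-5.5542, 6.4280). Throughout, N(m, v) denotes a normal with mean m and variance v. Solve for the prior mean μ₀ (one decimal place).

μ₀ = 16.1

With known observation variance, the Normal–Normal posterior has precision τ_n = τ₀ + n/σ² and mean μ_n = (τ₀μ₀ + (n/σ²)x̄)/τ_n.
Here τ₀ = 1/102.7 = 0.009737 and τ_data = 7/48.0 = 0.145833, so τ_n = 0.155570.
Rearranging for μ₀: μ₀ = (μ_n·τ_n − τ_data·x̄)/τ₀ = (-5.5542·0.155570 − 0.145833·-7.0) / 0.009737 = 0.156764/0.009737 ≈ 16.1.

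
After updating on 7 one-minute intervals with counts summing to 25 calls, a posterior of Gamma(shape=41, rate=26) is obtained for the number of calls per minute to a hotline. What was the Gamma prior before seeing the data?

A Gamma(α, β) prior (rate parametrization) on a Poisson rate with n observations summing to S gives posterior Gamma(α+S, β+n).
So α = 41 − 25 = 16 and β = 26 − 7 = 19.

Gamma(shape=16, rate=19)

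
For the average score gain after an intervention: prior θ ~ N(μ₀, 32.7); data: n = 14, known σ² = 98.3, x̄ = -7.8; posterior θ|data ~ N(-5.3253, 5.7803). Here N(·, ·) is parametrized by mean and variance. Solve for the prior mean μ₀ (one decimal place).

With known observation variance, the Normal–Normal posterior has precision τ_n = τ₀ + n/σ² and mean μ_n = (τ₀μ₀ + (n/σ²)x̄)/τ_n.
Here τ₀ = 1/32.7 = 0.030581 and τ_data = 14/98.3 = 0.142421, so τ_n = 0.173002.
Rearranging for μ₀: μ₀ = (μ_n·τ_n − τ_data·x̄)/τ₀ = (-5.3253·0.173002 − 0.142421·-7.8) / 0.030581 = 0.189596/0.030581 ≈ 6.2.

μ₀ = 6.2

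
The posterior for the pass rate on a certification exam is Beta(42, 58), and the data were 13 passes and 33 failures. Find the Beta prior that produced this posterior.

Beta(29, 25)

Under Beta–binomial conjugacy the posterior parameters are (a+s, b+f).
Subtract the data counts: 42−13=29, 58−33=25.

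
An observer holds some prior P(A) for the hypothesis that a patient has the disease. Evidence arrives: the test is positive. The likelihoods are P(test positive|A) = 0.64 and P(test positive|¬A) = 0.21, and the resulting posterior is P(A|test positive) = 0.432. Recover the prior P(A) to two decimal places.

P(A) = 0.20

In odds form, posterior odds = prior odds × likelihood ratio, so prior odds = posterior odds ÷ LR.
Posterior odds = 0.432/(1−0.432) = 0.7606. LR = 0.64/0.21 = 3.0476.
Prior odds = 0.7606/3.0476 = 0.2496, so P(A) = 0.2496/(1+0.2496) ≈ 0.20.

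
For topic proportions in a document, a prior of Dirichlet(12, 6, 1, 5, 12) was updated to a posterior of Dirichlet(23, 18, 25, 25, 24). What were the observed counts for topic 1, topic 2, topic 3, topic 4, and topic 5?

counts (11, 12, 24, 20, 12)

For a Dirichlet(α) prior with multinomial counts c, the posterior is Dirichlet(α + c) componentwise.
Counts are posterior − prior componentwise: 23−12=11, 18−6=12, 25−1=24, 25−5=20, 24−12=12.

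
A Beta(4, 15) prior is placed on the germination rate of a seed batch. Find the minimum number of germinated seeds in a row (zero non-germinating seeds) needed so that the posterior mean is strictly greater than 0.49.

After k germinated seeds and 0 non-germinating seeds the posterior is Beta(4+k, 15), with mean (4+k)/(4+15+k).
Set (4+k)/(19+k) > 0.49 and solve: k > (0.49·19 − 4)/(1 − 0.49) = 10.412.
The smallest integer exceeding 10.412 is 11, and checking k=11: (15)/(30) = 0.5000 > 0.49.

k = 11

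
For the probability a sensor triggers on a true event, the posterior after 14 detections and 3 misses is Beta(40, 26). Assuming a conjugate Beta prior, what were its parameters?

Beta(26, 23)

Beta is conjugate to the binomial likelihood: posterior = Beta(a+s, b+f).
So a = 40 − 14 = 26 and b = 26 − 3 = 23.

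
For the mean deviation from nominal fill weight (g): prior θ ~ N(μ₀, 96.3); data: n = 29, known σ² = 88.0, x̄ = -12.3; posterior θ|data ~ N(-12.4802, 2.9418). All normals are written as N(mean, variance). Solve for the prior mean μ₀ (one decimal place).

The posterior mean is a precision-weighted average: μ_n = (τ₀μ₀ + τ_data·x̄)/(τ₀+τ_data), with τ₀=1/σ₀² and τ_data=n/σ².
Here τ₀ = 1/96.3 = 0.010384 and τ_data = 29/88.0 = 0.329545, so τ_n = 0.339929.
Rearranging for μ₀: μ₀ = (μ_n·τ_n − τ_data·x̄)/τ₀ = (-12.4802·0.339929 − 0.329545·-12.3) / 0.010384 = -0.188978/0.010384 ≈ -18.2.

μ₀ = -18.2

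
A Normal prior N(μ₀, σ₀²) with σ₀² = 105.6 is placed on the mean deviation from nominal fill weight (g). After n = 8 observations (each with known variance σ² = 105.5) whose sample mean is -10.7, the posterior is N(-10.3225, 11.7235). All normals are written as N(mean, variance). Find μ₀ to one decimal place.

The posterior mean is a precision-weighted average: μ_n = (τ₀μ₀ + τ_data·x̄)/(τ₀+τ_data), with τ₀=1/σ₀² and τ_data=n/σ².
Here τ₀ = 1/105.6 = 0.009470 and τ_data = 8/105.5 = 0.075829, so τ_n = 0.085299.
Rearranging for μ₀: μ₀ = (μ_n·τ_n − τ_data·x̄)/τ₀ = (-10.3225·0.085299 − 0.075829·-10.7) / 0.009470 = -0.069129/0.009470 ≈ -7.3.

μ₀ = -7.3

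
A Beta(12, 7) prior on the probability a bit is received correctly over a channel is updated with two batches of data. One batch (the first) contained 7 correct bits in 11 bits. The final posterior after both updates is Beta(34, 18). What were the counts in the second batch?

Sequential conjugate updates are equivalent to a single update on the pooled data, so total successes = posterior α − prior α and total failures = posterior β − prior β.
Total across both batches: 34−12=22 correct bits, 18−7=11 errors.
Subtract the first batch: 22−7=15 correct bits and 11−4=7 errors.

15 correct bits and 7 errors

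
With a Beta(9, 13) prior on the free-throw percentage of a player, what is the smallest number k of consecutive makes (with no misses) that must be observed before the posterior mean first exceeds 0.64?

k = 15

After k makes and 0 misses the posterior is Beta(9+k, 13), with mean (9+k)/(9+13+k).
Set (9+k)/(22+k) > 0.64 and solve: k > (0.64·22 − 9)/(1 − 0.64) = 14.111.
The smallest integer exceeding 14.111 is 15.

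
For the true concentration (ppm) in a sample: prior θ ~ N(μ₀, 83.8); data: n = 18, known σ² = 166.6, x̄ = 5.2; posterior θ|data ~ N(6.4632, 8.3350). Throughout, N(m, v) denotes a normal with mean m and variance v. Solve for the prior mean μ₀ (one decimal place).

The posterior mean is a precision-weighted average: μ_n = (τ₀μ₀ + τ_data·x̄)/(τ₀+τ_data), with τ₀=1/σ₀² and τ_data=n/σ².
Here τ₀ = 1/83.8 = 0.011933 and τ_data = 18/166.6 = 0.108043, so τ_n = 0.119976.
Rearranging for μ₀: μ₀ = (μ_n·τ_n − τ_data·x̄)/τ₀ = (6.4632·0.119976 − 0.108043·5.2) / 0.011933 = 0.213605/0.011933 ≈ 17.9.

μ₀ = 17.9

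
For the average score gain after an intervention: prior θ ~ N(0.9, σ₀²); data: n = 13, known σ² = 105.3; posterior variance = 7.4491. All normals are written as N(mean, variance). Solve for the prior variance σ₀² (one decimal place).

Posterior precision equals prior precision plus data precision: 1/σ_n² = 1/σ₀² + n/σ².
So 1/σ₀² = 1/7.4491 − 13/105.3 = 0.134244 − 0.123457 = 0.010787.
Hence σ₀² = 1/0.010787 ≈ 92.7.

σ₀² = 92.7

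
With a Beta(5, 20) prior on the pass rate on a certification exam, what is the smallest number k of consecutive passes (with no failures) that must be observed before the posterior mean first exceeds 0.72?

After k passes and 0 failures the posterior is Beta(5+k, 20), with mean (5+k)/(5+20+k).
Set (5+k)/(25+k) > 0.72 and solve: k > (0.72·25 − 5)/(1 − 0.72) = 46.429.
The smallest integer exceeding 46.429 is 47, and checking k=47: (52)/(72) = 0.7222 > 0.72.

k = 47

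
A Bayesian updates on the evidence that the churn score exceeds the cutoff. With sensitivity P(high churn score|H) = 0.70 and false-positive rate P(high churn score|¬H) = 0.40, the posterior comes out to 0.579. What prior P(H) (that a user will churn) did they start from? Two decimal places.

P(H) = 0.44

Bayes' rule in odds form gives O(H|E) = O(H)·[P(E|H)/P(E|¬H)], hence O(H) = O(H|E)/LR.
Posterior odds = 0.579/(1−0.579) = 1.3753. LR = 0.70/0.40 = 1.7500.
Prior odds = 1.3753/1.7500 = 0.7859, so P(H) = 0.7859/(1+0.7859) ≈ 0.44.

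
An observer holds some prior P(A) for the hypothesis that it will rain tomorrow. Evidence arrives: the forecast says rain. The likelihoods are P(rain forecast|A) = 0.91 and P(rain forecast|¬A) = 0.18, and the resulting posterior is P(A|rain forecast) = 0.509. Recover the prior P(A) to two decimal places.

P(A) = 0.17

Bayes' rule in odds form gives O(A|E) = O(A)·[P(E|A)/P(E|¬A)], hence O(A) = O(A|E)/LR.
Posterior odds = 0.509/(1−0.509) = 1.0367. LR = 0.91/0.18 = 5.0556.
Prior odds = 1.0367/5.0556 = 0.2051, so P(A) = 0.2051/(1+0.2051) ≈ 0.17.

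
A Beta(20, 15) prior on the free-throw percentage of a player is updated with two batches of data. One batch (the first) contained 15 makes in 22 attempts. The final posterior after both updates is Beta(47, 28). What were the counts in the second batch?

Sequential conjugate updates are equivalent to a single update on the pooled data, so total successes = posterior α − prior α and total failures = posterior β − prior β.
Total across both batches: 47−20=27 makes, 28−15=13 misses.
Subtract the first batch: 27−15=12 makes and 13−7=6 misses.

12 makes and 6 misses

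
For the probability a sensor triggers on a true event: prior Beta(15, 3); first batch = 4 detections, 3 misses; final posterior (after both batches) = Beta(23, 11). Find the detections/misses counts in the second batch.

Sequential conjugate updates are equivalent to a single update on the pooled data, so total successes = posterior α − prior α and total failures = posterior β − prior β.
Total across both batches: 23−15=8 detections, 11−3=8 misses.
Subtract the first batch: 8−4=4 detections and 8−3=5 misses.

4 detections and 5 misses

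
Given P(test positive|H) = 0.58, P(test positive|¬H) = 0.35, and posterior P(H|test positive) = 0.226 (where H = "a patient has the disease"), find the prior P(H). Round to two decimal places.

In odds form, posterior odds = prior odds × likelihood ratio, so prior odds = posterior odds ÷ LR.
Posterior odds = 0.226/(1−0.226) = 0.2920. LR = 0.58/0.35 = 1.6571.
Prior odds = 0.2920/1.6571 = 0.1762, so P(H) = 0.1762/(1+0.1762) ≈ 0.15.

P(H) = 0.15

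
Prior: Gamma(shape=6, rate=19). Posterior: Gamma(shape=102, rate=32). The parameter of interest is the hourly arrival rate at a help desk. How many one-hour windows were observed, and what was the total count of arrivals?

n = 13 one-hour windows with total 96 arrivals

Gamma–Poisson conjugacy: posterior shape = α + Σxᵢ, posterior rate = β + n.
Matching: Σxᵢ = 102 − 6 = 96 and n = 32 − 19 = 13.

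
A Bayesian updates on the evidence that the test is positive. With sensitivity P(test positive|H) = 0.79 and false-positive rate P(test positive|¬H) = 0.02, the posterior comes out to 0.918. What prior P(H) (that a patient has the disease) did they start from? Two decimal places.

P(H) = 0.22

Bayes' rule in odds form gives O(H|E) = O(H)·[P(E|H)/P(E|¬H)], hence O(H) = O(H|E)/LR.
Posterior odds = 0.918/(1−0.918) = 11.1951. LR = 0.79/0.02 = 39.5000.
Prior odds = 11.1951/39.5000 = 0.2834, so P(H) = 0.2834/(1+0.2834) ≈ 0.22.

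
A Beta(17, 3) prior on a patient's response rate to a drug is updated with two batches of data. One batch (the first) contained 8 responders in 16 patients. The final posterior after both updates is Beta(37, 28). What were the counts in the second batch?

Because Beta–binomial updating is additive in the counts, the combined data contributed (α_post−α_prior, β_post−β_prior) successes and failures.
Total across both batches: 37−17=20 responders, 28−3=25 non-responders.
Subtract the first batch: 20−8=12 responders and 25−8=17 non-responders.

12 responders and 17 non-responders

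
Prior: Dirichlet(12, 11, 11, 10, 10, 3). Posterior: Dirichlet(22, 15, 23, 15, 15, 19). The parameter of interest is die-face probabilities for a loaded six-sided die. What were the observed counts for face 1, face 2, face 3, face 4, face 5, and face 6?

counts (10, 4, 12, 5, 5, 16)

For a Dirichlet(α) prior with multinomial counts c, the posterior is Dirichlet(α + c) componentwise.
Counts are posterior − prior componentwise: 22−12=10, 15−11=4, 23−11=12, 15−10=5, 15−10=5, 19−3=16.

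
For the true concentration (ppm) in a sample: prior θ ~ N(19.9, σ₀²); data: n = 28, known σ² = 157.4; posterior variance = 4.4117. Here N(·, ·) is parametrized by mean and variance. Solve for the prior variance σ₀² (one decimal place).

For the Normal–Normal model with known σ², precisions add: τ_n = τ₀ + n/σ².
So 1/σ₀² = 1/4.4117 − 28/157.4 = 0.226670 − 0.177891 = 0.048779.
Hence σ₀² = 1/0.048779 ≈ 20.5.

σ₀² = 20.5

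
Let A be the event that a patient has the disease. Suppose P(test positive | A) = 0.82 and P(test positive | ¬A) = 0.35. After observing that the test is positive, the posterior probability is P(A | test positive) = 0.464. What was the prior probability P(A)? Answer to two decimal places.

P(A) = 0.27

In odds form, posterior odds = prior odds × likelihood ratio, so prior odds = posterior odds ÷ LR.
Posterior odds = 0.464/(1−0.464) = 0.8657. LR = 0.82/0.35 = 2.3429.
Prior odds = 0.8657/2.3429 = 0.3695, so P(A) = 0.3695/(1+0.3695) ≈ 0.27.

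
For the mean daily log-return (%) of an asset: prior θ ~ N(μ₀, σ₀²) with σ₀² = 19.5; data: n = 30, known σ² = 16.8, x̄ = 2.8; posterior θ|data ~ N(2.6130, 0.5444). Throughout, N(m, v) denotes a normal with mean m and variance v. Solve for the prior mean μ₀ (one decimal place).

With known observation variance, the Normal–Normal posterior has precision τ_n = τ₀ + n/σ² and mean μ_n = (τ₀μ₀ + (n/σ²)x̄)/τ_n.
Here τ₀ = 1/19.5 = 0.051282 and τ_data = 30/16.8 = 1.785714, so τ_n = 1.836996.
Rearranging for μ₀: μ₀ = (μ_n·τ_n − τ_data·x̄)/τ₀ = (2.6130·1.836996 − 1.785714·2.8) / 0.051282 = -0.199929/0.051282 ≈ -3.9.

μ₀ = -3.9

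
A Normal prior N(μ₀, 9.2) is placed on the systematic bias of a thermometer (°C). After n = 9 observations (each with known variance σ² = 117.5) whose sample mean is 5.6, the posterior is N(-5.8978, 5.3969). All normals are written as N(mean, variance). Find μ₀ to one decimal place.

μ₀ = -14.0

The posterior mean is a precision-weighted average: μ_n = (τ₀μ₀ + τ_data·x̄)/(τ₀+τ_data), with τ₀=1/σ₀² and τ_data=n/σ².
Here τ₀ = 1/9.2 = 0.108696 and τ_data = 9/117.5 = 0.076596, so τ_n = 0.185292.
Rearranging for μ₀: μ₀ = (μ_n·τ_n − τ_data·x̄)/τ₀ = (-5.8978·0.185292 − 0.076596·5.6) / 0.108696 = -1.521753/0.108696 ≈ -14.0.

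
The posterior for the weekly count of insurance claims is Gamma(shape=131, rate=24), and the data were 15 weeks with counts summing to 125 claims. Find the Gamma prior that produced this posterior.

A Gamma(α, β) prior (rate parametrization) on a Poisson rate with n observations summing to S gives posterior Gamma(α+S, β+n).
So α = 131 − 125 = 6 and β = 24 − 15 = 9.

Gamma(shape=6, rate=9)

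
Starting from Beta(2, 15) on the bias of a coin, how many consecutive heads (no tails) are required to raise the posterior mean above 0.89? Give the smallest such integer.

k = 120

After k heads and 0 tails the posterior is Beta(2+k, 15), with mean (2+k)/(2+15+k).
Set (2+k)/(17+k) > 0.89 and solve: k > (0.89·17 − 2)/(1 − 0.89) = 119.364.
The smallest integer exceeding 119.364 is 120.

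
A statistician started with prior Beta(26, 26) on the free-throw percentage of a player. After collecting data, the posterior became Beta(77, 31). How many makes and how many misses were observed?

Under Beta–binomial conjugacy the posterior parameters are (α+s, β+f).
Match parameters: s=77−26=51, f=31−26=5.

51 makes and 5 misses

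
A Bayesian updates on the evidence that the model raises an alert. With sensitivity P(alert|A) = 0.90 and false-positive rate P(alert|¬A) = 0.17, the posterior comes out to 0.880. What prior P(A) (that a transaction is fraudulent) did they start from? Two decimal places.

In odds form, posterior odds = prior odds × likelihood ratio, so prior odds = posterior odds ÷ LR.
Posterior odds = 0.880/(1−0.880) = 7.3333. LR = 0.90/0.17 = 5.2941.
Prior odds = 7.3333/5.2941 = 1.3852, so P(A) = 1.3852/(1+1.3852) ≈ 0.58.

P(A) = 0.58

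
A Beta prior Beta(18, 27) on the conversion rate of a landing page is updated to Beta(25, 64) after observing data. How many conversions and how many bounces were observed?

7 conversions and 37 bounces

Under Beta–binomial conjugacy the posterior parameters are (a+s, b+f).
So s = 25 − 18 = 7 and f = 64 − 27 = 37.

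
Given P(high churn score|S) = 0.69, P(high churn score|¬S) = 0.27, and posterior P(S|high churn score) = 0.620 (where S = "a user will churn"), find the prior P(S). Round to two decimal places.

Bayes' rule in odds form gives O(S|E) = O(S)·[P(E|S)/P(E|¬S)], hence O(S) = O(S|E)/LR.
Posterior odds = 0.620/(1−0.620) = 1.6316. LR = 0.69/0.27 = 2.5556.
Prior odds = 1.6316/2.5556 = 0.6384, so P(S) = 0.6384/(1+0.6384) ≈ 0.39.

P(S) = 0.39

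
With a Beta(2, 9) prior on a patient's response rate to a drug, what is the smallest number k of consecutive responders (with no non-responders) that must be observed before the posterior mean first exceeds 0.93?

After k responders and 0 non-responders the posterior is Beta(2+k, 9), with mean (2+k)/(2+9+k).
Set (2+k)/(11+k) > 0.93 and solve: k > (0.93·11 − 2)/(1 − 0.93) = 117.571.
The smallest integer exceeding 117.571 is 118, and checking k=118: (120)/(129) = 0.9302 > 0.93.

k = 118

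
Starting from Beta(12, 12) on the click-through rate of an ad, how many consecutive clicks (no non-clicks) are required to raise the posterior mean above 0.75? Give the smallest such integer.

After k clicks and 0 non-clicks the posterior is Beta(12+k, 12), with mean (12+k)/(12+12+k).
Set (12+k)/(24+k) > 0.75 and solve: k > (0.75·24 − 12)/(1 − 0.75) = 24.000.
The smallest integer exceeding 24.000 is 25.

k = 25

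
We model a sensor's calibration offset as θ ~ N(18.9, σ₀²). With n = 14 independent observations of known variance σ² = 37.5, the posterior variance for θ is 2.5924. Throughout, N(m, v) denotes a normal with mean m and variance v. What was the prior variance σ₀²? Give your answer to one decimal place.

σ₀² = 80.6

For the Normal–Normal model with known σ², precisions add: τ_n = τ₀ + n/σ².
So 1/σ₀² = 1/2.5924 − 14/37.5 = 0.385743 − 0.373333 = 0.012410.
Hence σ₀² = 1/0.012410 ≈ 80.6.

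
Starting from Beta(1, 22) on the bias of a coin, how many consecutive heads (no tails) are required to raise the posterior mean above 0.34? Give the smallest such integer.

After k heads and 0 tails the posterior is Beta(1+k, 22), with mean (1+k)/(1+22+k).
Set (1+k)/(23+k) > 0.34 and solve: k > (0.34·23 − 1)/(1 − 0.34) = 10.333.
The smallest integer exceeding 10.333 is 11.

k = 11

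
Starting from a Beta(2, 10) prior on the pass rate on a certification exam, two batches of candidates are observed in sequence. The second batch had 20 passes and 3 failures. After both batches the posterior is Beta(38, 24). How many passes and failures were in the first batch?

Sequential conjugate updates are equivalent to a single update on the pooled data, so total successes = posterior α − prior α and total failures = posterior β − prior β.
Total across both batches: 38−2=36 passes, 24−10=14 failures.
Subtract the second batch: 36−20=16 passes and 14−3=11 failures.

16 passes and 11 failures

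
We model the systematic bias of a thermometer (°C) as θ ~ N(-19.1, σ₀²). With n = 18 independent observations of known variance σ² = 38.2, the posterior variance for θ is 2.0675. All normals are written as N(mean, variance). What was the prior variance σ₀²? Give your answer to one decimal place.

For the Normal–Normal model with known σ², precisions add: τ_n = τ₀ + n/σ².
So 1/σ₀² = 1/2.0675 − 18/38.2 = 0.483676 − 0.471204 = 0.012472.
Hence σ₀² = 1/0.012472 ≈ 80.2.

σ₀² = 80.2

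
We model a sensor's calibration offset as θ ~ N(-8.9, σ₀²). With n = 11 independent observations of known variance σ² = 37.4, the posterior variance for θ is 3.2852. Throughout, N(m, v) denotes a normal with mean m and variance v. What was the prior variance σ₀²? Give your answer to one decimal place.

σ₀² = 97.3

Posterior precision equals prior precision plus data precision: 1/σ_n² = 1/σ₀² + n/σ².
So 1/σ₀² = 1/3.2852 − 11/37.4 = 0.304395 − 0.294118 = 0.010277.
Hence σ₀² = 1/0.010277 ≈ 97.3.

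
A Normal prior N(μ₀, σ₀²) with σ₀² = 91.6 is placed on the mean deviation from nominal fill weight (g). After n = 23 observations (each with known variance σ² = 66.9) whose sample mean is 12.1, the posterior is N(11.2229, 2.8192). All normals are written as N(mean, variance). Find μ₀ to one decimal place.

μ₀ = -16.4

The posterior mean is a precision-weighted average: μ_n = (τ₀μ₀ + τ_data·x̄)/(τ₀+τ_data), with τ₀=1/σ₀² and τ_data=n/σ².
Here τ₀ = 1/91.6 = 0.010917 and τ_data = 23/66.9 = 0.343797, so τ_n = 0.354714.
Rearranging for μ₀: μ₀ = (μ_n·τ_n − τ_data·x̄)/τ₀ = (11.2229·0.354714 − 0.343797·12.1) / 0.010917 = -0.179024/0.010917 ≈ -16.4.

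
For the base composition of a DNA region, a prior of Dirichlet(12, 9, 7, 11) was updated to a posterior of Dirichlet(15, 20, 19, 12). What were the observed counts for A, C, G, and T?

For a Dirichlet(α) prior with multinomial counts c, the posterior is Dirichlet(α + c) componentwise.
Counts are posterior − prior componentwise: 15−12=3, 20−9=11, 19−7=12, 12−11=1.

counts (3, 11, 12, 1)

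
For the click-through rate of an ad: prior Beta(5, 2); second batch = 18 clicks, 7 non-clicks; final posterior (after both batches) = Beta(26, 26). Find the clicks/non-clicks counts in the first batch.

3 clicks and 17 non-clicks

Sequential conjugate updates are equivalent to a single update on the pooled data, so total successes = posterior α − prior α and total failures = posterior β − prior β.
Total across both batches: 26−5=21 clicks, 26−2=24 non-clicks.
Subtract the second batch: 21−18=3 clicks and 24−7=17 non-clicks.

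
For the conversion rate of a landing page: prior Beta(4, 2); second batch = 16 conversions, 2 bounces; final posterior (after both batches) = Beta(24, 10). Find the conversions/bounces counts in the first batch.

4 conversions and 6 bounces

Because Beta–binomial updating is additive in the counts, the combined data contributed (α_post−α_prior, β_post−β_prior) successes and failures.
Total across both batches: 24−4=20 conversions, 10−2=8 bounces.
Subtract the second batch: 20−16=4 conversions and 8−2=6 bounces.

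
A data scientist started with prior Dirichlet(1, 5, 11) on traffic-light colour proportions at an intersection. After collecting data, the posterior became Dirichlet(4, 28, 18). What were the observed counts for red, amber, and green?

counts (3, 23, 7)

For a Dirichlet(α) prior with multinomial counts c, the posterior is Dirichlet(α + c) componentwise.
Counts are posterior − prior componentwise: 4−1=3, 28−5=23, 18−11=7.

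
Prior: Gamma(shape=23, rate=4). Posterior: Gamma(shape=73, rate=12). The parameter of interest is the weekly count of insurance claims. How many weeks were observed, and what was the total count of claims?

n = 8 weeks with total 50 claims

A Gamma(α, β) prior (rate parametrization) on a Poisson rate with n observations summing to S gives posterior Gamma(α+S, β+n).
Matching: Σxᵢ = 73 − 23 = 50 and n = 12 − 4 = 8.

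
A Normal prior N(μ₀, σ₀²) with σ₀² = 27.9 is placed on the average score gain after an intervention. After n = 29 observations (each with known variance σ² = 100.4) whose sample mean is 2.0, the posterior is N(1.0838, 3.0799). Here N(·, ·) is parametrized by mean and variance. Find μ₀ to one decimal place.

μ₀ = -6.3

With known observation variance, the Normal–Normal posterior has precision τ_n = τ₀ + n/σ² and mean μ_n = (τ₀μ₀ + (n/σ²)x̄)/τ_n.
Here τ₀ = 1/27.9 = 0.035842 and τ_data = 29/100.4 = 0.288845, so τ_n = 0.324687.
Rearranging for μ₀: μ₀ = (μ_n·τ_n − τ_data·x̄)/τ₀ = (1.0838·0.324687 − 0.288845·2.0) / 0.035842 = -0.225794/0.035842 ≈ -6.3.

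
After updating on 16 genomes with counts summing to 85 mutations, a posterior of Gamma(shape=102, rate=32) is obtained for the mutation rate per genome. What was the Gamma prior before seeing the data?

Gamma(shape=17, rate=16)

Gamma–Poisson conjugacy: posterior shape = α + Σxᵢ, posterior rate = β + n.
So α = 102 − 85 = 17 and β = 32 − 16 = 16.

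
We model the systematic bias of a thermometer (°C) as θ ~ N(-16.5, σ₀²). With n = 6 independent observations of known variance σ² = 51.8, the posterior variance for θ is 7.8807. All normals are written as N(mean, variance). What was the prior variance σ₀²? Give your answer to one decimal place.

σ₀² = 90.4

Posterior precision equals prior precision plus data precision: 1/σ_n² = 1/σ₀² + n/σ².
So 1/σ₀² = 1/7.8807 − 6/51.8 = 0.126892 − 0.115830 = 0.011062.
Hence σ₀² = 1/0.011062 ≈ 90.4.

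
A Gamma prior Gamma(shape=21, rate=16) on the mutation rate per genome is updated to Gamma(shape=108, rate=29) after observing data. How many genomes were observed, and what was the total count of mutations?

n = 13 genomes with total 87 mutations

A Gamma(α, β) prior (rate parametrization) on a Poisson rate with n observations summing to S gives posterior Gamma(α+S, β+n).
Matching: Σxᵢ = 108 − 21 = 87 and n = 29 − 16 = 13.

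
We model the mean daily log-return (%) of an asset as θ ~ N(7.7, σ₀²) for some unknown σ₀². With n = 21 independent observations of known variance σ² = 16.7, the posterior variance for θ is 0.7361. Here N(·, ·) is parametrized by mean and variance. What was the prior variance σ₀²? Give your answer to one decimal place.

σ₀² = 9.9

For the Normal–Normal model with known σ², precisions add: τ_n = τ₀ + n/σ².
So 1/σ₀² = 1/0.7361 − 21/16.7 = 1.358511 − 1.257485 = 0.101026.
Hence σ₀² = 1/0.101026 ≈ 9.9.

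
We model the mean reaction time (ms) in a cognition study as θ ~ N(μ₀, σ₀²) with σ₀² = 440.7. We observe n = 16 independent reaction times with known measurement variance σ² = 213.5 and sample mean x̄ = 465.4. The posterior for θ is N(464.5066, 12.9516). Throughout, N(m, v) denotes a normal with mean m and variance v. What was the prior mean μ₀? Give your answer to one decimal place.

With known observation variance, the Normal–Normal posterior has precision τ_n = τ₀ + n/σ² and mean μ_n = (τ₀μ₀ + (n/σ²)x̄)/τ_n.
Here τ₀ = 1/440.7 = 0.002269 and τ_data = 16/213.5 = 0.074941, so τ_n = 0.077210.
Rearranging for μ₀: μ₀ = (μ_n·τ_n − τ_data·x̄)/τ₀ = (464.5066·0.077210 − 0.074941·465.4) / 0.002269 = 0.987013/0.002269 ≈ 435.0.

μ₀ = 435.0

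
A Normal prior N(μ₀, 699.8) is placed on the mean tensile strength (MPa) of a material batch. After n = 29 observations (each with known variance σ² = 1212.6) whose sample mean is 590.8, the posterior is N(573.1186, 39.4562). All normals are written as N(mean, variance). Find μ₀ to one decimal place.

With known observation variance, the Normal–Normal posterior has precision τ_n = τ₀ + n/σ² and mean μ_n = (τ₀μ₀ + (n/σ²)x̄)/τ_n.
Here τ₀ = 1/699.8 = 0.001429 and τ_data = 29/1212.6 = 0.023916, so τ_n = 0.025345.
Rearranging for μ₀: μ₀ = (μ_n·τ_n − τ_data·x̄)/τ₀ = (573.1186·0.025345 − 0.023916·590.8) / 0.001429 = 0.396118/0.001429 ≈ 277.2.

μ₀ = 277.2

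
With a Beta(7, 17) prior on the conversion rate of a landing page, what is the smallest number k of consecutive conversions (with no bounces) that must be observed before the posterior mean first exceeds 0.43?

After k conversions and 0 bounces the posterior is Beta(7+k, 17), with mean (7+k)/(7+17+k).
Set (7+k)/(24+k) > 0.43 and solve: k > (0.43·24 − 7)/(1 − 0.43) = 5.825.
The smallest integer exceeding 5.825 is 6.

k = 6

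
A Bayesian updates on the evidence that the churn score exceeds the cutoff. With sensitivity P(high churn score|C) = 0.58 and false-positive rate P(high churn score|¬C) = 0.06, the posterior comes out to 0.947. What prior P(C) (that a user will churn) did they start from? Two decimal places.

P(C) = 0.65

In odds form, posterior odds = prior odds × likelihood ratio, so prior odds = posterior odds ÷ LR.
Posterior odds = 0.947/(1−0.947) = 17.8679. LR = 0.58/0.06 = 9.6667.
Prior odds = 17.8679/9.6667 = 1.8484, so P(C) = 1.8484/(1+1.8484) ≈ 0.65.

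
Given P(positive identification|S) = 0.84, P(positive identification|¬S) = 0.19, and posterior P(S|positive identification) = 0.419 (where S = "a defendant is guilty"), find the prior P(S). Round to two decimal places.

In odds form, posterior odds = prior odds × likelihood ratio, so prior odds = posterior odds ÷ LR.
Posterior odds = 0.419/(1−0.419) = 0.7212. LR = 0.84/0.19 = 4.4211.
Prior odds = 0.7212/4.4211 = 0.1631, so P(S) = 0.1631/(1+0.1631) ≈ 0.14.

P(S) = 0.14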